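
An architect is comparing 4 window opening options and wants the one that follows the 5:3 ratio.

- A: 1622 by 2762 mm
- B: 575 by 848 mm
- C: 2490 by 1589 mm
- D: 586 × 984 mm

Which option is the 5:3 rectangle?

Ratios (long/short): A ≈ 1.703; B ≈ 1.475; C ≈ 1.567; D ≈ 1.679.
5:3 ≈ 1.667; option D is nearest (Δ 0.012).

D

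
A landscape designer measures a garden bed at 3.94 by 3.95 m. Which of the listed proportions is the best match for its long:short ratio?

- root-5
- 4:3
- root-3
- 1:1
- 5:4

3.95/3.94 ≈ 1.003. Nearest candidates are 1:1 (1.000, off by 0.003) and 5:4 (1.250, off by 0.247).

1:1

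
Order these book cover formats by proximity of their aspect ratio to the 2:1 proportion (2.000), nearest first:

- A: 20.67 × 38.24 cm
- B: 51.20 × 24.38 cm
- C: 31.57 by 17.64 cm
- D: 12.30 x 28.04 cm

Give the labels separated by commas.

B, A, C, D

A: 38.24/20.67 ≈ 1.850 → |1.850 − 2.000| = 0.150
B: 51.20/24.38 ≈ 2.100 → |2.100 − 2.000| = 0.100
C: 31.57/17.64 ≈ 1.790 → |1.790 − 2.000| = 0.210
D: 28.04/12.30 ≈ 2.280 → |2.280 − 2.000| = 0.280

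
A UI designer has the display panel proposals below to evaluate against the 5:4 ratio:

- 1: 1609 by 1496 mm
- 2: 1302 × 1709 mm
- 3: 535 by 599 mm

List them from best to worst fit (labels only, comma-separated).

2, 3, 1

1: 1609/1496 ≈ 1.076 → |1.076 − 1.250| = 0.174
2: 1709/1302 ≈ 1.313 → |1.313 − 1.250| = 0.063
3: 599/535 ≈ 1.120 → |1.120 − 1.250| = 0.130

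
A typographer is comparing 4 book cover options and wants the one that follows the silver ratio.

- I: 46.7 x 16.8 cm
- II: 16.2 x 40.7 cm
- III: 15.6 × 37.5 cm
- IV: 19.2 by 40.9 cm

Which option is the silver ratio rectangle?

III

Target silver ratio ≈ 2.414.
I: 2.780 (Δ0.366)  II: 2.512 (Δ0.098)  III: 2.404 (Δ0.010)  IV: 2.130 (Δ0.284)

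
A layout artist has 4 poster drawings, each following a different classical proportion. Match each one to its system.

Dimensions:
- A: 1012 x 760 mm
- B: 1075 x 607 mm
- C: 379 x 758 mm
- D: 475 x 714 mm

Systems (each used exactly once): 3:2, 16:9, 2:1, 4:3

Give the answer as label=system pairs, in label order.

A = 1012/760 ≈ 1.332 → 4:3 (1.333)
B = 1075/607 ≈ 1.771 → 16:9 (1.778)
C = 758/379 ≈ 2.000 → 2:1 (2.000)
D = 714/475 ≈ 1.503 → 3:2 (1.500)

A=4:3, B=16:9, C=2:1, D=3:2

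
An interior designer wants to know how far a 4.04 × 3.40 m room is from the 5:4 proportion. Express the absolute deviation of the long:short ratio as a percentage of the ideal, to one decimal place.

Ratio = 4.04 / 3.40 ≈ 1.1882.
Ideal 5:4 = 1.2500. |1.1882 − 1.2500| / 1.2500 ≈ 4.94% → 4.9%.

4.9%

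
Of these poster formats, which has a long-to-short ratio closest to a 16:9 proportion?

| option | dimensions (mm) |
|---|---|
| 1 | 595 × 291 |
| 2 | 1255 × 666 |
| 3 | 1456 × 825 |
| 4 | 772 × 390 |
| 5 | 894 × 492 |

3

Ratios (long/short): 1 ≈ 2.045; 2 ≈ 1.884; 3 ≈ 1.765; 4 ≈ 1.979; 5 ≈ 1.817.
16:9 ≈ 1.778; option 3 is nearest (Δ 0.013).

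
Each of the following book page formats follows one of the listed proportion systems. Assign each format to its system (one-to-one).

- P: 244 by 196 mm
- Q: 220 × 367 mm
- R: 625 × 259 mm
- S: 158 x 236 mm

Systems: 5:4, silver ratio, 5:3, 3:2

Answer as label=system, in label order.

Ratios: P ≈ 1.245; Q ≈ 1.668; R ≈ 2.413; S ≈ 1.494.
Targets: 5:4 ≈ 1.250; silver ratio ≈ 2.414; 5:3 ≈ 1.667; 3:2 ≈ 1.500.

P=5:4, Q=5:3, R=silver ratio, S=3:2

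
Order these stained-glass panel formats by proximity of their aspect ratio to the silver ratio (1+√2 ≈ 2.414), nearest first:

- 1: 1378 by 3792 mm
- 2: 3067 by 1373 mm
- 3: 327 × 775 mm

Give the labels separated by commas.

Ratios: 1 = 3792 / 1378 ≈ 2.752; 2 = 3067 / 1373 ≈ 2.234; 3 = 775 / 327 ≈ 2.370.
|Δ from 2.414|: 1 0.338; 2 0.180; 3 0.044.

3, 2, 1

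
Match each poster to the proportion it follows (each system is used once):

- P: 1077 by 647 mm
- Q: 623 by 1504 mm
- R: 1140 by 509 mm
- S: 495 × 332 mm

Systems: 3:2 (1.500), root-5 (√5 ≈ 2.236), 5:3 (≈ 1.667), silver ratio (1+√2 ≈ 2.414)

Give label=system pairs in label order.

P=5:3, Q=silver ratio, R=root-5, S=3:2

Ratios: P ≈ 1.665; Q ≈ 2.414; R ≈ 2.240; S ≈ 1.491.
Targets: 3:2 ≈ 1.500; root-5 ≈ 2.236; 5:3 ≈ 1.667; silver ratio ≈ 2.414.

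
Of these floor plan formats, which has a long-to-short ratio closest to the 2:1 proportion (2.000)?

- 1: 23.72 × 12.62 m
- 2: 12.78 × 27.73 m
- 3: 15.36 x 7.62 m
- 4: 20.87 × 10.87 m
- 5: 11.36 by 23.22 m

3

Target 2:1 ≈ 2.000.
1: 1.880 (Δ0.120)  2: 2.170 (Δ0.170)  3: 2.016 (Δ0.016)  4: 1.920 (Δ0.080)  5: 2.044 (Δ0.044)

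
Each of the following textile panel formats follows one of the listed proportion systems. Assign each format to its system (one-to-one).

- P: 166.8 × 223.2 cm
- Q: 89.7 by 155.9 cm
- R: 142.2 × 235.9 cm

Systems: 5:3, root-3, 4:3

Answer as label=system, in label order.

P=4:3, Q=root-3, R=5:3

Ratios: P ≈ 1.338; Q ≈ 1.738; R ≈ 1.659.
Targets: 5:3 ≈ 1.667; root-3 ≈ 1.732; 4:3 ≈ 1.333.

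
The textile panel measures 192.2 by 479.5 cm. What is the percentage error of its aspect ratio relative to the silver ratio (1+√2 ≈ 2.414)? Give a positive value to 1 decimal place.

3.3%

Ratio = 479.5 / 192.2 ≈ 2.4948.
Ideal silver ratio ≈ 2.4142. |2.4948 − 2.4142| / 2.4142 ≈ 3.34% → 3.3%.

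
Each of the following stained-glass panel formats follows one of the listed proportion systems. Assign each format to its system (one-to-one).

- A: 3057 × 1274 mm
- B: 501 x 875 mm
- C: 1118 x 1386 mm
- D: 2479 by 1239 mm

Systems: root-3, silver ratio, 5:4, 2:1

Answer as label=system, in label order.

Ratios: A ≈ 2.400; B ≈ 1.747; C ≈ 1.240; D ≈ 2.001.
Targets: root-3 ≈ 1.732; silver ratio ≈ 2.414; 5:4 ≈ 1.250; 2:1 ≈ 2.000.

A=silver ratio, B=root-3, C=5:4, D=2:1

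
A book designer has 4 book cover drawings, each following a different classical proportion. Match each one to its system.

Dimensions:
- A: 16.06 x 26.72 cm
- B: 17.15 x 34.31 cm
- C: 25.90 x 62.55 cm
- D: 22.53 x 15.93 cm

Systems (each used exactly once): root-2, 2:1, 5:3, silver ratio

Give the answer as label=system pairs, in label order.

A=5:3, B=2:1, C=silver ratio, D=root-2

A = 26.72/16.06 ≈ 1.664 → 5:3 (1.667)
B = 34.31/17.15 ≈ 2.001 → 2:1 (2.000)
C = 62.55/25.90 ≈ 2.415 → silver ratio (2.414)
D = 22.53/15.93 ≈ 1.414 → root-2 (1.414)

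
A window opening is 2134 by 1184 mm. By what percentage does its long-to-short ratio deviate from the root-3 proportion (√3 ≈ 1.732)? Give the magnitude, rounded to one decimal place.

4.1%

Ratio = 2134 / 1184 ≈ 1.8024.
Ideal root-3 ≈ 1.7321. |1.8024 − 1.7321| / 1.7321 ≈ 4.06% → 4.1%.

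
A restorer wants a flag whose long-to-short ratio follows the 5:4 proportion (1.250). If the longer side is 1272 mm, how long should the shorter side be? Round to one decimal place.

5:4 = 1.25000.
Shorter side = 1272 ÷ 1.25000 ≈ 1017.600 → 1017.6 mm.

1017.6 mm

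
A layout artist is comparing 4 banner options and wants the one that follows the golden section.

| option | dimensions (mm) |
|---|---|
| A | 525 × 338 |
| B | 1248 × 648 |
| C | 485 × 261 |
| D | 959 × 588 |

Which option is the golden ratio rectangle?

D

Ratios (long/short): A ≈ 1.553; B ≈ 1.926; C ≈ 1.858; D ≈ 1.631.
golden ratio ≈ 1.618; option D is nearest (Δ 0.013).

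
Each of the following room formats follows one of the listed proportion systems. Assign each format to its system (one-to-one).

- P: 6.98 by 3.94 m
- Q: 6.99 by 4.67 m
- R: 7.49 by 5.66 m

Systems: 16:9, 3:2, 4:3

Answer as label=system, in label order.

P=16:9, Q=3:2, R=4:3

Ratios: P ≈ 1.772; Q ≈ 1.497; R ≈ 1.323.
Targets: 16:9 ≈ 1.778; 3:2 ≈ 1.500; 4:3 ≈ 1.333.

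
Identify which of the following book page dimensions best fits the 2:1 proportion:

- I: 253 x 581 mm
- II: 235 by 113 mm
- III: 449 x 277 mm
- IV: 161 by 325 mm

IV

Target 2:1 ≈ 2.000.
I: 2.296 (Δ0.296)  II: 2.080 (Δ0.080)  III: 1.621 (Δ0.379)  IV: 2.019 (Δ0.019)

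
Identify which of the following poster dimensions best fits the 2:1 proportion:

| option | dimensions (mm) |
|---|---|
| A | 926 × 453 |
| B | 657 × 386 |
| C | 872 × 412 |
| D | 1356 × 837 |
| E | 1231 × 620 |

E

Ratios (long/short): A ≈ 2.044; B ≈ 1.702; C ≈ 2.117; D ≈ 1.620; E ≈ 1.985.
2:1 ≈ 2.000; option E is nearest (Δ 0.015).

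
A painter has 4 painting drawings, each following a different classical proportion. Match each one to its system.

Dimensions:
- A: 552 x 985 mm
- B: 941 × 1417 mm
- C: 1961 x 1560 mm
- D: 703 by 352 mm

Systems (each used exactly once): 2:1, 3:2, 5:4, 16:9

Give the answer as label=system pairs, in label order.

Ratios: A ≈ 1.784; B ≈ 1.506; C ≈ 1.257; D ≈ 1.997.
Targets: 2:1 ≈ 2.000; 3:2 ≈ 1.500; 5:4 ≈ 1.250; 16:9 ≈ 1.778.

A=16:9, B=3:2, C=5:4, D=2:1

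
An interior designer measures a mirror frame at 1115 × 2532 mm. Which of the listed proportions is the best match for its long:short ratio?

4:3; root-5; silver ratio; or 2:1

root-5

2532/1115 ≈ 2.271. Nearest candidates are root-5 (2.236, off by 0.035) and silver ratio (2.414, off by 0.143).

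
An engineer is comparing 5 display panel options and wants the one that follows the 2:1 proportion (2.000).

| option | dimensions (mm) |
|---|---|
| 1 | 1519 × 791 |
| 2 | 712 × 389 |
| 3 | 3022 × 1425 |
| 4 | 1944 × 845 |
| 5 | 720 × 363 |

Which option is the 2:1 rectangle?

5

Ratios (long/short): 1 ≈ 1.920; 2 ≈ 1.830; 3 ≈ 2.121; 4 ≈ 2.301; 5 ≈ 1.983.
2:1 ≈ 2.000; option 5 is nearest (Δ 0.017).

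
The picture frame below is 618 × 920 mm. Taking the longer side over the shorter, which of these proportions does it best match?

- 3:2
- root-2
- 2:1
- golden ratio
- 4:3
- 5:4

Ratio = 920 / 618 ≈ 1.489.
Distances: 3:2 1.500 (Δ 0.011); root-2 1.414 (Δ 0.075); 2:1 2.000 (Δ 0.511); golden ratio 1.618 (Δ 0.129); 4:3 1.333 (Δ 0.156); 5:4 1.250 (Δ 0.239).

3:2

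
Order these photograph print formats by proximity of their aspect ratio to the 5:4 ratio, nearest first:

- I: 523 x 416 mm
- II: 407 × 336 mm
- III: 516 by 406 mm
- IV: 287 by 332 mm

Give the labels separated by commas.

Ratios: I = 523 / 416 ≈ 1.257; II = 407 / 336 ≈ 1.211; III = 516 / 406 ≈ 1.271; IV = 332 / 287 ≈ 1.157.
|Δ from 1.250|: I 0.007; II 0.039; III 0.021; IV 0.093.

I, III, II, IV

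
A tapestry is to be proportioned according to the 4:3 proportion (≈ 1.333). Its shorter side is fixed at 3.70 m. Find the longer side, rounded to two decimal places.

4.93 m

4:3 ≈ 1.33333.
Longer side = 3.70 × 1.33333 ≈ 4.9333 → 4.93 m.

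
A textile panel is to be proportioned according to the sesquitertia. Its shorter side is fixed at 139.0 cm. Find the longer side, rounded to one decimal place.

4:3 ≈ 1.33333.
Longer side = 139.0 × 1.33333 ≈ 185.333 → 185.3 cm.

185.3 cm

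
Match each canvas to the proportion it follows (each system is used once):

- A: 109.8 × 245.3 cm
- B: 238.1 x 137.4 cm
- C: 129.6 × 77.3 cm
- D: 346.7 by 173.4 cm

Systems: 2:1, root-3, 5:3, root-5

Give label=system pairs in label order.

A=root-5, B=root-3, C=5:3, D=2:1

A = 245.3/109.8 ≈ 2.234 → root-5 (2.236)
B = 238.1/137.4 ≈ 1.733 → root-3 (1.732)
C = 129.6/77.3 ≈ 1.677 → 5:3 (1.667)
D = 346.7/173.4 ≈ 1.999 → 2:1 (2.000)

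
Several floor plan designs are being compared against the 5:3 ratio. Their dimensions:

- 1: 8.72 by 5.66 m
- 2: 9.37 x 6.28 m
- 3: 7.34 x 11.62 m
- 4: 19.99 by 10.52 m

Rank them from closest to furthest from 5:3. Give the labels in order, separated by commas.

3, 1, 2, 4

Ratios: 1 = 8.72 / 5.66 ≈ 1.541; 2 = 9.37 / 6.28 ≈ 1.492; 3 = 11.62 / 7.34 ≈ 1.583; 4 = 19.99 / 10.52 ≈ 1.900.
|Δ from 1.667|: 1 0.126; 2 0.175; 3 0.084; 4 0.233.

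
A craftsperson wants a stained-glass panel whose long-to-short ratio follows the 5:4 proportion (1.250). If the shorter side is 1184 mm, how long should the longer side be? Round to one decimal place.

1480.0 mm

5:4 = 1.25000.
Longer side = 1184 × 1.25000 ≈ 1480.000 → 1480.0 mm.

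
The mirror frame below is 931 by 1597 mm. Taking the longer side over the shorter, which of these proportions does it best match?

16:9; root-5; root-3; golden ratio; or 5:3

root-3

Ratio = 1597 / 931 ≈ 1.715.
Distances: 16:9 1.778 (Δ 0.063); root-5 2.236 (Δ 0.521); root-3 1.732 (Δ 0.017); golden ratio 1.618 (Δ 0.097); 5:3 1.667 (Δ 0.048).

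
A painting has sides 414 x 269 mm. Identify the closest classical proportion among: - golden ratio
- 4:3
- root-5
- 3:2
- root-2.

Ratio = 414 / 269 ≈ 1.539.
Distances: golden ratio 1.618 (Δ 0.079); 4:3 1.333 (Δ 0.206); root-5 2.236 (Δ 0.697); 3:2 1.500 (Δ 0.039); root-2 1.414 (Δ 0.125).

3:2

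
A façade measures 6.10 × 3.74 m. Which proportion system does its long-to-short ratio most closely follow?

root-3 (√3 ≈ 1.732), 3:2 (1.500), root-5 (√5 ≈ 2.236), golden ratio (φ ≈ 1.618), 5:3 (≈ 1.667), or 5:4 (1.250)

Ratio = 6.10 / 3.74 ≈ 1.631.
Distances: root-3 1.732 (Δ 0.101); 3:2 1.500 (Δ 0.131); root-5 2.236 (Δ 0.605); golden ratio 1.618 (Δ 0.013); 5:3 1.667 (Δ 0.036); 5:4 1.250 (Δ 0.381).

golden ratio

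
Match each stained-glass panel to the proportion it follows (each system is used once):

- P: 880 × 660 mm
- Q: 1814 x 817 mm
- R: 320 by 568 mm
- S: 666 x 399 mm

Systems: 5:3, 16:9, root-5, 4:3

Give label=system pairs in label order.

P=4:3, Q=root-5, R=16:9, S=5:3

Ratios: P ≈ 1.333; Q ≈ 2.220; R ≈ 1.775; S ≈ 1.669.
Targets: 5:3 ≈ 1.667; 16:9 ≈ 1.778; root-5 ≈ 2.236; 4:3 ≈ 1.333.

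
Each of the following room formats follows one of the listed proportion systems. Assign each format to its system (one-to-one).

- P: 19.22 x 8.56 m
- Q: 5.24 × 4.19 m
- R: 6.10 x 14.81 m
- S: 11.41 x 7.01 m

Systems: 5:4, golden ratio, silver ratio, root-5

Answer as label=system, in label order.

P=root-5, Q=5:4, R=silver ratio, S=golden ratio

Ratios: P ≈ 2.245; Q ≈ 1.251; R ≈ 2.428; S ≈ 1.628.
Targets: 5:4 ≈ 1.250; golden ratio ≈ 1.618; silver ratio ≈ 2.414; root-5 ≈ 2.236.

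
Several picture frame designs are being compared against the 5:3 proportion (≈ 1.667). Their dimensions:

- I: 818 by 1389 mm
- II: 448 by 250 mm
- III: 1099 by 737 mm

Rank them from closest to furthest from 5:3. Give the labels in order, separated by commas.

I: 1389/818 ≈ 1.698 → |1.698 − 1.667| = 0.031
II: 448/250 ≈ 1.792 → |1.792 − 1.667| = 0.125
III: 1099/737 ≈ 1.491 → |1.491 − 1.667| = 0.176

I, II, III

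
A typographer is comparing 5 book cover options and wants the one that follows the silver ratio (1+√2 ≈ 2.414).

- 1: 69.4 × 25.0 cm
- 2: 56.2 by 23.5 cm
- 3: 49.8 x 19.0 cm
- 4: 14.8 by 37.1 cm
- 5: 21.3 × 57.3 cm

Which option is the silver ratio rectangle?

Ratios (long/short): 1 ≈ 2.776; 2 ≈ 2.391; 3 ≈ 2.621; 4 ≈ 2.507; 5 ≈ 2.690.
silver ratio ≈ 2.414; option 2 is nearest (Δ 0.023).

2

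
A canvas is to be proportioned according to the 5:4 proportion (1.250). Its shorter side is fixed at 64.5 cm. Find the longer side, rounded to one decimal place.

80.6 cm

5:4 = 1.25000.
Longer side = 64.5 × 1.25000 ≈ 80.625 → 80.6 cm.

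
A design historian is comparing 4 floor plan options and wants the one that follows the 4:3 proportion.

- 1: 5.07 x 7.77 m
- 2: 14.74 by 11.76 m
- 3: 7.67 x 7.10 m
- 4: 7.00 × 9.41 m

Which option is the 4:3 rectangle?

Target 4:3 ≈ 1.333.
1: 1.533 (Δ0.200)  2: 1.253 (Δ0.080)  3: 1.080 (Δ0.253)  4: 1.344 (Δ0.011)

4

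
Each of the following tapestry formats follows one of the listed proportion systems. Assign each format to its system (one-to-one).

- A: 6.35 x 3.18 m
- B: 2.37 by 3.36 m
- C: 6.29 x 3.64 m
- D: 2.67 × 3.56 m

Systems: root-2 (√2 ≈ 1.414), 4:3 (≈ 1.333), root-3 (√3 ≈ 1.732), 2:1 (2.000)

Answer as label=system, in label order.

A=2:1, B=root-2, C=root-3, D=4:3

A = 6.35/3.18 ≈ 1.997 → 2:1 (2.000)
B = 3.36/2.37 ≈ 1.418 → root-2 (1.414)
C = 6.29/3.64 ≈ 1.728 → root-3 (1.732)
D = 3.56/2.67 ≈ 1.333 → 4:3 (1.333)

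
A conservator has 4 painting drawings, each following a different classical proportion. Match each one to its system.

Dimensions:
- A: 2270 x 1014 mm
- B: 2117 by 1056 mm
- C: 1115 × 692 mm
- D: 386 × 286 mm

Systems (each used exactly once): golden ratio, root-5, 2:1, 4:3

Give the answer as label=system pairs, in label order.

Ratios: A ≈ 2.239; B ≈ 2.005; C ≈ 1.611; D ≈ 1.350.
Targets: golden ratio ≈ 1.618; root-5 ≈ 2.236; 2:1 ≈ 2.000; 4:3 ≈ 1.333.

A=root-5, B=2:1, C=golden ratio, D=4:3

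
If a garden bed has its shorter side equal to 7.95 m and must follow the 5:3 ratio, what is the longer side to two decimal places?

5:3 ≈ 1.66667.
Longer side = 7.95 × 1.66667 ≈ 13.2500 → 13.25 m.

13.25 m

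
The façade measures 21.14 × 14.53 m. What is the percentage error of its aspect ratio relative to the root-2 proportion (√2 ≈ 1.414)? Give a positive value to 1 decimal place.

2.9%

Ratio = 21.14 / 14.53 ≈ 1.4549.
Ideal root-2 ≈ 1.4142. |1.4549 − 1.4142| / 1.4142 ≈ 2.88% → 2.9%.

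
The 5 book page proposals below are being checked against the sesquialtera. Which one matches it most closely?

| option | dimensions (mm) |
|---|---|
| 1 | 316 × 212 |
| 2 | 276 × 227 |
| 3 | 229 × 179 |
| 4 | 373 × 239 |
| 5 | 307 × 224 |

Ratios (long/short): 1 ≈ 1.491; 2 ≈ 1.216; 3 ≈ 1.279; 4 ≈ 1.561; 5 ≈ 1.371.
3:2 ≈ 1.500; option 1 is nearest (Δ 0.009).

1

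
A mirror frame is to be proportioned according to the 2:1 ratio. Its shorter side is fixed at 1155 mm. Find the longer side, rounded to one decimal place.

2:1 = 2.00000.
Longer side = 1155 × 2.00000 ≈ 2310.000 → 2310.0 mm.

2310.0 mm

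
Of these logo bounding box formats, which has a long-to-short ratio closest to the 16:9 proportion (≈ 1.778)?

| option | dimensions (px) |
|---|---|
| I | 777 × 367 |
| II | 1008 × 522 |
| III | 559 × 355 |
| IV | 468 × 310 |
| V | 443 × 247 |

V

Target 16:9 ≈ 1.778.
I: 2.117 (Δ0.339)  II: 1.931 (Δ0.153)  III: 1.575 (Δ0.203)  IV: 1.510 (Δ0.268)  V: 1.794 (Δ0.016)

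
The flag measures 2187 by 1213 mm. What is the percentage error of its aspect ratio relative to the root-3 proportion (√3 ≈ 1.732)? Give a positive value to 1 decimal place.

4.1%

Ratio = 2187 / 1213 ≈ 1.8030.
Ideal root-3 ≈ 1.7321. |1.8030 − 1.7321| / 1.7321 ≈ 4.09% → 4.1%.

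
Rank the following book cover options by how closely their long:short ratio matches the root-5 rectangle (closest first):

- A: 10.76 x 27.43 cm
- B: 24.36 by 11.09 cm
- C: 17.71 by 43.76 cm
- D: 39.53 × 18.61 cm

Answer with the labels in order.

A: 27.43/10.76 ≈ 2.549 → |2.549 − 2.236| = 0.313
B: 24.36/11.09 ≈ 2.197 → |2.197 − 2.236| = 0.039
C: 43.76/17.71 ≈ 2.471 → |2.471 − 2.236| = 0.235
D: 39.53/18.61 ≈ 2.124 → |2.124 − 2.236| = 0.112

B, D, C, A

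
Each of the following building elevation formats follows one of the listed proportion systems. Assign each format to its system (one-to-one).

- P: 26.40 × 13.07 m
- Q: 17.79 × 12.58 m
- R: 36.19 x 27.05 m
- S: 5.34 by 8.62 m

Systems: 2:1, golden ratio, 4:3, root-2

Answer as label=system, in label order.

P=2:1, Q=root-2, R=4:3, S=golden ratio

P = 26.40/13.07 ≈ 2.020 → 2:1 (2.000)
Q = 17.79/12.58 ≈ 1.414 → root-2 (1.414)
R = 36.19/27.05 ≈ 1.338 → 4:3 (1.333)
S = 8.62/5.34 ≈ 1.614 → golden ratio (1.618)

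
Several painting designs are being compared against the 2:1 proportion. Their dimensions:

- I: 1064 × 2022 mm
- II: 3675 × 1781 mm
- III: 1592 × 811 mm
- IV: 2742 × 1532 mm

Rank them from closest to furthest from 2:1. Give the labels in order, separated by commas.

I: 2022/1064 ≈ 1.900 → |1.900 − 2.000| = 0.100
II: 3675/1781 ≈ 2.063 → |2.063 − 2.000| = 0.063
III: 1592/811 ≈ 1.963 → |1.963 − 2.000| = 0.037
IV: 2742/1532 ≈ 1.790 → |1.790 − 2.000| = 0.210

III, II, I, IV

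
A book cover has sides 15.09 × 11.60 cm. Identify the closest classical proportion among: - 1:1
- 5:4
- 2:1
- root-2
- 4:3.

4:3

Ratio = 15.09 / 11.60 ≈ 1.301.
Distances: 1:1 1.000 (Δ 0.301); 5:4 1.250 (Δ 0.051); 2:1 2.000 (Δ 0.699); root-2 1.414 (Δ 0.113); 4:3 1.333 (Δ 0.032).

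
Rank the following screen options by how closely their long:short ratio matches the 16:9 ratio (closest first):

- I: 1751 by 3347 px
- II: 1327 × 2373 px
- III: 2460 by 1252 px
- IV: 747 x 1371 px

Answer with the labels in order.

I: 3347/1751 ≈ 1.911 → |1.911 − 1.778| = 0.133
II: 2373/1327 ≈ 1.788 → |1.788 − 1.778| = 0.010
III: 2460/1252 ≈ 1.965 → |1.965 − 1.778| = 0.187
IV: 1371/747 ≈ 1.835 → |1.835 − 1.778| = 0.057

II, IV, I, III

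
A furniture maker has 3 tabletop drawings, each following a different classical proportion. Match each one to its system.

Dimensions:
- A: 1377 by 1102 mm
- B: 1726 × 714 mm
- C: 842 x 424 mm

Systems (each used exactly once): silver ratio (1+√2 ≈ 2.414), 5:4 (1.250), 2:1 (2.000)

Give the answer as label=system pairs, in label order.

A = 1377/1102 ≈ 1.250 → 5:4 (1.250)
B = 1726/714 ≈ 2.417 → silver ratio (2.414)
C = 842/424 ≈ 1.986 → 2:1 (2.000)

A=5:4, B=silver ratio, C=2:1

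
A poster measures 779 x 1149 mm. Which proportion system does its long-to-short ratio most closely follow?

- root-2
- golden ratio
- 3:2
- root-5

3:2

1149/779 ≈ 1.475. Nearest candidates are 3:2 (1.500, off by 0.025) and root-2 (1.414, off by 0.061).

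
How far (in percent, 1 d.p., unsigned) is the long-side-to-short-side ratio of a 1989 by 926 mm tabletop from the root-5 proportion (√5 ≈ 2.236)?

3.9%

Ratio = 1989 / 926 ≈ 2.1479.
Ideal root-5 ≈ 2.2361. |2.1479 − 2.2361| / 2.2361 ≈ 3.94% → 3.9%.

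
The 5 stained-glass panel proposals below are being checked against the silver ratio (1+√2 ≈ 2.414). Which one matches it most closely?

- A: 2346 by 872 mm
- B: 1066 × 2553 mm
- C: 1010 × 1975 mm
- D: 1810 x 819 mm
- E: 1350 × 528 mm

Target silver ratio ≈ 2.414.
A: 2.690 (Δ0.276)  B: 2.395 (Δ0.019)  C: 1.955 (Δ0.459)  D: 2.210 (Δ0.204)  E: 2.557 (Δ0.143)

B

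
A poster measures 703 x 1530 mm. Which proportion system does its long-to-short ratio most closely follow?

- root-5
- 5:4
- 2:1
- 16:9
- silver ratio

Ratio = 1530 / 703 ≈ 2.176.
Distances: root-5 2.236 (Δ 0.060); 5:4 1.250 (Δ 0.926); 2:1 2.000 (Δ 0.176); 16:9 1.778 (Δ 0.398); silver ratio 2.414 (Δ 0.238).

root-5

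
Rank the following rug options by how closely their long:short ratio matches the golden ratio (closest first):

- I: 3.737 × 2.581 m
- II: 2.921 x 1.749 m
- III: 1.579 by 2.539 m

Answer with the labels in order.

III, II, I

I: 3.737/2.581 ≈ 1.448 → |1.448 − 1.618| = 0.170
II: 2.921/1.749 ≈ 1.670 → |1.670 − 1.618| = 0.052
III: 2.539/1.579 ≈ 1.608 → |1.608 − 1.618| = 0.010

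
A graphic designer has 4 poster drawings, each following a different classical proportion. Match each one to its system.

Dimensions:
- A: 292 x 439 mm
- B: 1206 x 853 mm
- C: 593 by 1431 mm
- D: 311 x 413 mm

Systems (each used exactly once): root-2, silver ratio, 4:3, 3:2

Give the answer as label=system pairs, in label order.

Ratios: A ≈ 1.503; B ≈ 1.414; C ≈ 2.413; D ≈ 1.328.
Targets: root-2 ≈ 1.414; silver ratio ≈ 2.414; 4:3 ≈ 1.333; 3:2 ≈ 1.500.

A=3:2, B=root-2, C=silver ratio, D=4:3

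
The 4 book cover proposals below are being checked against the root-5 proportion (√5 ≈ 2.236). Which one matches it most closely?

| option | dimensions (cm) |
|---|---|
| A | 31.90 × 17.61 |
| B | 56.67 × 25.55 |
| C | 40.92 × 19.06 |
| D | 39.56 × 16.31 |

Ratios (long/short): A ≈ 1.811; B ≈ 2.218; C ≈ 2.147; D ≈ 2.426.
root-5 ≈ 2.236; option B is nearest (Δ 0.018).

B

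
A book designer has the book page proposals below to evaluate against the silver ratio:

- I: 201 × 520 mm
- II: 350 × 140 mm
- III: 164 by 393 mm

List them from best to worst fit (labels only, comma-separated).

Ratios: I = 520 / 201 ≈ 2.587; II = 350 / 140 ≈ 2.500; III = 393 / 164 ≈ 2.396.
|Δ from 2.414|: I 0.173; II 0.086; III 0.018.

III, II, I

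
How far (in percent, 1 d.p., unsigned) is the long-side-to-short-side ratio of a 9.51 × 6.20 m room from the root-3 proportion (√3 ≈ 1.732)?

Ratio = 9.51 / 6.20 ≈ 1.5339.
Ideal root-3 ≈ 1.7321. |1.5339 − 1.7321| / 1.7321 ≈ 11.44% → 11.4%.

11.4%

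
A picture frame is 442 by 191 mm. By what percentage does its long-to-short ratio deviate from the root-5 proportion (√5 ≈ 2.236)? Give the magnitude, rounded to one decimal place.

Ratio = 442 / 191 ≈ 2.3141.
Ideal root-5 ≈ 2.2361. |2.3141 − 2.2361| / 2.2361 ≈ 3.49% → 3.5%.

3.5%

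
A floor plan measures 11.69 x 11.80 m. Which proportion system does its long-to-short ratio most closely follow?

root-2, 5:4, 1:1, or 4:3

1:1

Ratio = 11.80 / 11.69 ≈ 1.009.
Distances: root-2 1.414 (Δ 0.405); 5:4 1.250 (Δ 0.241); 1:1 1.000 (Δ 0.009); 4:3 1.333 (Δ 0.324).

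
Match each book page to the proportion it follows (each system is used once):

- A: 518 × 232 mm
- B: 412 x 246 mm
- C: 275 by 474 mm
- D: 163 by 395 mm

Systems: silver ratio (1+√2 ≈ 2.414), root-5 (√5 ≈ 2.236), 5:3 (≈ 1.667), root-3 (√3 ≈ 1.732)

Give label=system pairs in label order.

A = 518/232 ≈ 2.233 → root-5 (2.236)
B = 412/246 ≈ 1.675 → 5:3 (1.667)
C = 474/275 ≈ 1.724 → root-3 (1.732)
D = 395/163 ≈ 2.423 → silver ratio (2.414)

A=root-5, B=5:3, C=root-3, D=silver ratio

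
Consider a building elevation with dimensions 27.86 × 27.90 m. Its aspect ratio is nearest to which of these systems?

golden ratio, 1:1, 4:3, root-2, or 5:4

1:1

27.90/27.86 ≈ 1.001. Nearest candidates are 1:1 (1.000, off by 0.001) and 5:4 (1.250, off by 0.249).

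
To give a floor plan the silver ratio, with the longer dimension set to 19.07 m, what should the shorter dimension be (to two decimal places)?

7.90 m

silver ratio ≈ 2.41421.
Shorter side = 19.07 ÷ 2.41421 ≈ 7.8991 → 7.90 m.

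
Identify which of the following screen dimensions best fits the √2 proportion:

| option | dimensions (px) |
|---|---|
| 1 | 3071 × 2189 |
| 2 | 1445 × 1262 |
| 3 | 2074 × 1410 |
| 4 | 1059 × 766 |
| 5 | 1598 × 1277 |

Ratios (long/short): 1 ≈ 1.403; 2 ≈ 1.145; 3 ≈ 1.471; 4 ≈ 1.383; 5 ≈ 1.251.
root-2 ≈ 1.414; option 1 is nearest (Δ 0.011).

1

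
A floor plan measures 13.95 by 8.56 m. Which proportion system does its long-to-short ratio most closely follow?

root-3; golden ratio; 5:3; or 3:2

Ratio = 13.95 / 8.56 ≈ 1.630.
Distances: root-3 1.732 (Δ 0.102); golden ratio 1.618 (Δ 0.012); 5:3 1.667 (Δ 0.037); 3:2 1.500 (Δ 0.130).

golden ratio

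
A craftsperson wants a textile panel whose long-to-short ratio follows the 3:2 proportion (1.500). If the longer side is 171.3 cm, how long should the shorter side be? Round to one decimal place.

114.2 cm

3:2 = 1.50000.
Shorter side = 171.3 ÷ 1.50000 ≈ 114.200 → 114.2 cm.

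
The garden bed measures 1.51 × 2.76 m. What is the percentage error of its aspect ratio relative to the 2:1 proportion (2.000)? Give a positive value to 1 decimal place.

Ratio = 2.76 / 1.51 ≈ 1.8278.
Ideal 2:1 = 2.0000. |1.8278 − 2.0000| / 2.0000 ≈ 8.61% → 8.6%.

8.6%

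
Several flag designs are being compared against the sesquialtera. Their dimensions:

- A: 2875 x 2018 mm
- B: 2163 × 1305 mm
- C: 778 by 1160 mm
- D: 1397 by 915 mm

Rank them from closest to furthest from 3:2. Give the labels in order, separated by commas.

Ratios: A = 2875 / 2018 ≈ 1.425; B = 2163 / 1305 ≈ 1.657; C = 1160 / 778 ≈ 1.491; D = 1397 / 915 ≈ 1.527.
|Δ from 1.500|: A 0.075; B 0.157; C 0.009; D 0.027.

C, D, A, B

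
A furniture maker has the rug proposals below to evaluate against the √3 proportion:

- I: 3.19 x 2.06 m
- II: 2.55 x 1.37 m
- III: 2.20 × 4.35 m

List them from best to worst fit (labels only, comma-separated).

Ratios: I = 3.19 / 2.06 ≈ 1.549; II = 2.55 / 1.37 ≈ 1.861; III = 4.35 / 2.20 ≈ 1.977.
|Δ from 1.732|: I 0.183; II 0.129; III 0.245.

II, I, III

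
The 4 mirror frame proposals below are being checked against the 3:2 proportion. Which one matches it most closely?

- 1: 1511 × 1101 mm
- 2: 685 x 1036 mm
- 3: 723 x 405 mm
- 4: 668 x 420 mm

2

Ratios (long/short): 1 ≈ 1.372; 2 ≈ 1.512; 3 ≈ 1.785; 4 ≈ 1.590.
3:2 ≈ 1.500; option 2 is nearest (Δ 0.012).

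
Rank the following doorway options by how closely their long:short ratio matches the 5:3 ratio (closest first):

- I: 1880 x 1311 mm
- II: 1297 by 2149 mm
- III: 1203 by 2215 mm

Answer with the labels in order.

II, III, I

I: 1880/1311 ≈ 1.434 → |1.434 − 1.667| = 0.233
II: 2149/1297 ≈ 1.657 → |1.657 − 1.667| = 0.010
III: 2215/1203 ≈ 1.841 → |1.841 − 1.667| = 0.174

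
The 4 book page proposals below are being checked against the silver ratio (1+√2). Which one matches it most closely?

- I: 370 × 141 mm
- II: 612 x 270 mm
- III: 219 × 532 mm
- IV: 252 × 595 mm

Ratios (long/short): I ≈ 2.624; II ≈ 2.267; III ≈ 2.429; IV ≈ 2.361.
silver ratio ≈ 2.414; option III is nearest (Δ 0.015).

III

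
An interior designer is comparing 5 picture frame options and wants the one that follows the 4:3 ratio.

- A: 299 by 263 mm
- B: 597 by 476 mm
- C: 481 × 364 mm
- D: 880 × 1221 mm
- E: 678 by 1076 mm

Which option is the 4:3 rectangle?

Ratios (long/short): A ≈ 1.137; B ≈ 1.254; C ≈ 1.321; D ≈ 1.387; E ≈ 1.587.
4:3 ≈ 1.333; option C is nearest (Δ 0.012).

C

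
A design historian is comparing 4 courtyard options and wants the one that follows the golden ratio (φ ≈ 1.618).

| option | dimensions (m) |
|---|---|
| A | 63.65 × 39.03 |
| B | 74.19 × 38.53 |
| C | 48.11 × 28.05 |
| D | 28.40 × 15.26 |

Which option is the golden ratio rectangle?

Ratios (long/short): A ≈ 1.631; B ≈ 1.926; C ≈ 1.715; D ≈ 1.861.
golden ratio ≈ 1.618; option A is nearest (Δ 0.013).

A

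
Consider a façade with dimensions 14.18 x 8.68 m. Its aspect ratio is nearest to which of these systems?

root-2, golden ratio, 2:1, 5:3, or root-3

14.18/8.68 ≈ 1.634. Nearest candidates are golden ratio (1.618, off by 0.016) and 5:3 (1.667, off by 0.033).

golden ratio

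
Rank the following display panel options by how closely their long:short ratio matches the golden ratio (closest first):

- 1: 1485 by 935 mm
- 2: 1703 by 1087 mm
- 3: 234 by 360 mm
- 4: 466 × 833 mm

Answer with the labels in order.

1, 2, 3, 4

1: 1485/935 ≈ 1.588 → |1.588 − 1.618| = 0.030
2: 1703/1087 ≈ 1.567 → |1.567 − 1.618| = 0.051
3: 360/234 ≈ 1.538 → |1.538 − 1.618| = 0.080
4: 833/466 ≈ 1.788 → |1.788 − 1.618| = 0.170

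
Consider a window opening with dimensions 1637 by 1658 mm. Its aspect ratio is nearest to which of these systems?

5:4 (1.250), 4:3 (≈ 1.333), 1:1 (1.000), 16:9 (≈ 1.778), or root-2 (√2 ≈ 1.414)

1:1

1658/1637 ≈ 1.013. Nearest candidates are 1:1 (1.000, off by 0.013) and 5:4 (1.250, off by 0.237).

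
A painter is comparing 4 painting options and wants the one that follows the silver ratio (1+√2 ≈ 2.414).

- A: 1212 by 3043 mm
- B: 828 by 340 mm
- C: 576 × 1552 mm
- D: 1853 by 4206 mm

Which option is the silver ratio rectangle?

B

Target silver ratio ≈ 2.414.
A: 2.511 (Δ0.097)  B: 2.435 (Δ0.021)  C: 2.694 (Δ0.280)  D: 2.270 (Δ0.144)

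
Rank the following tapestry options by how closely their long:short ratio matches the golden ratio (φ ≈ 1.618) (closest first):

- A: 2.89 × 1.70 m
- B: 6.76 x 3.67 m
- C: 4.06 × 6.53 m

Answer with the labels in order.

C, A, B

A: 2.89/1.70 ≈ 1.700 → |1.700 − 1.618| = 0.082
B: 6.76/3.67 ≈ 1.842 → |1.842 − 1.618| = 0.224
C: 6.53/4.06 ≈ 1.608 → |1.608 − 1.618| = 0.010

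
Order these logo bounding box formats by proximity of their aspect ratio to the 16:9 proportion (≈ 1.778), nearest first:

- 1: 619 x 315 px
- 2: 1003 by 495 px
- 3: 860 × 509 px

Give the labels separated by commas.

Ratios: 1 = 619 / 315 ≈ 1.965; 2 = 1003 / 495 ≈ 2.026; 3 = 860 / 509 ≈ 1.690.
|Δ from 1.778|: 1 0.187; 2 0.248; 3 0.088.

3, 1, 2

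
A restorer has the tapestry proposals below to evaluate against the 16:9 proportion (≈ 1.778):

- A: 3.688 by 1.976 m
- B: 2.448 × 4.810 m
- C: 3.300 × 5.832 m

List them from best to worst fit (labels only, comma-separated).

Ratios: A = 3.688 / 1.976 ≈ 1.866; B = 4.810 / 2.448 ≈ 1.965; C = 5.832 / 3.300 ≈ 1.767.
|Δ from 1.778|: A 0.088; B 0.187; C 0.011.

C, A, B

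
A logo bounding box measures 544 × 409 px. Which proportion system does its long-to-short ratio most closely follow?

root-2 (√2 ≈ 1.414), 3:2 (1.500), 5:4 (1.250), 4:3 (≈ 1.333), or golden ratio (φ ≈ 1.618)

Ratio = 544 / 409 ≈ 1.330.
Distances: root-2 1.414 (Δ 0.084); 3:2 1.500 (Δ 0.170); 5:4 1.250 (Δ 0.080); 4:3 1.333 (Δ 0.003); golden ratio 1.618 (Δ 0.288).

4:3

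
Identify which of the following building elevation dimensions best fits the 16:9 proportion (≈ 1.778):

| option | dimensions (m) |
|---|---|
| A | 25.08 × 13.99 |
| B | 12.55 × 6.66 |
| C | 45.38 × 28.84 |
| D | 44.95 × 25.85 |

A

Ratios (long/short): A ≈ 1.793; B ≈ 1.884; C ≈ 1.574; D ≈ 1.739.
16:9 ≈ 1.778; option A is nearest (Δ 0.015).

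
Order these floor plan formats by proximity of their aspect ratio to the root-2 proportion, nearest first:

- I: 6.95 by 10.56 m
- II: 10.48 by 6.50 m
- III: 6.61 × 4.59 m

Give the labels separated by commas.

I: 10.56/6.95 ≈ 1.519 → |1.519 − 1.414| = 0.105
II: 10.48/6.50 ≈ 1.612 → |1.612 − 1.414| = 0.198
III: 6.61/4.59 ≈ 1.440 → |1.440 − 1.414| = 0.026

III, I, II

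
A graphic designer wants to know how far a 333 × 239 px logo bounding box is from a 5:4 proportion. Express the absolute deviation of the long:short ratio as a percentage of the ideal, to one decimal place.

11.5%

Ratio = 333 / 239 ≈ 1.3933.
Ideal 5:4 = 1.2500. |1.3933 − 1.2500| / 1.2500 ≈ 11.46% → 11.5%.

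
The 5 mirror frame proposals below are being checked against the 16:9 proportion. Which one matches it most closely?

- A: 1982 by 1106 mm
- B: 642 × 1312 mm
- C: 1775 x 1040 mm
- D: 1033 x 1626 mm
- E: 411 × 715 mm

Ratios (long/short): A ≈ 1.792; B ≈ 2.044; C ≈ 1.707; D ≈ 1.574; E ≈ 1.740.
16:9 ≈ 1.778; option A is nearest (Δ 0.014).

A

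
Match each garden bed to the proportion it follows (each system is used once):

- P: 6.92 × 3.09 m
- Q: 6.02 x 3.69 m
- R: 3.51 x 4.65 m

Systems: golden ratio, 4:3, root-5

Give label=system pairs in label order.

P=root-5, Q=golden ratio, R=4:3

Ratios: P ≈ 2.239; Q ≈ 1.631; R ≈ 1.325.
Targets: golden ratio ≈ 1.618; 4:3 ≈ 1.333; root-5 ≈ 2.236.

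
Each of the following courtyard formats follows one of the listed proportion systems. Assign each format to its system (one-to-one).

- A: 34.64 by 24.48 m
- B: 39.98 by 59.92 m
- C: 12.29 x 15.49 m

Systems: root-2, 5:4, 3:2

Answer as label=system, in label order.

A = 34.64/24.48 ≈ 1.415 → root-2 (1.414)
B = 59.92/39.98 ≈ 1.499 → 3:2 (1.500)
C = 15.49/12.29 ≈ 1.260 → 5:4 (1.250)

A=root-2, B=3:2, C=5:4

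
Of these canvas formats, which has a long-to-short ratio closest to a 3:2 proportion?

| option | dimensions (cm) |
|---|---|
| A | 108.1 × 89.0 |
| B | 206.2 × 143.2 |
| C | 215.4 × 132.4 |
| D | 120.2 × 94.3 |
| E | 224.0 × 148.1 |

E

Ratios (long/short): A ≈ 1.215; B ≈ 1.440; C ≈ 1.627; D ≈ 1.275; E ≈ 1.512.
3:2 ≈ 1.500; option E is nearest (Δ 0.012).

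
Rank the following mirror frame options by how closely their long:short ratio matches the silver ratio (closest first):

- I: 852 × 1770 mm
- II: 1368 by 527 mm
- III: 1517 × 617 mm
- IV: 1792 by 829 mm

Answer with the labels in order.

III, II, IV, I

I: 1770/852 ≈ 2.077 → |2.077 − 2.414| = 0.337
II: 1368/527 ≈ 2.596 → |2.596 − 2.414| = 0.182
III: 1517/617 ≈ 2.459 → |2.459 − 2.414| = 0.045
IV: 1792/829 ≈ 2.162 → |2.162 − 2.414| = 0.252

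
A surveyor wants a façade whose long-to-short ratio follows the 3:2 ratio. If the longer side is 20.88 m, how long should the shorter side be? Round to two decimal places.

3:2 = 1.50000.
Shorter side = 20.88 ÷ 1.50000 ≈ 13.9200 → 13.92 m.

13.92 m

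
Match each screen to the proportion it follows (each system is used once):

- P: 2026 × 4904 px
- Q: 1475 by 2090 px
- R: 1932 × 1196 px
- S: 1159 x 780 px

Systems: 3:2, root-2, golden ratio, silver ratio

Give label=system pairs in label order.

Ratios: P ≈ 2.421; Q ≈ 1.417; R ≈ 1.615; S ≈ 1.486.
Targets: 3:2 ≈ 1.500; root-2 ≈ 1.414; golden ratio ≈ 1.618; silver ratio ≈ 2.414.

P=silver ratio, Q=root-2, R=golden ratio, S=3:2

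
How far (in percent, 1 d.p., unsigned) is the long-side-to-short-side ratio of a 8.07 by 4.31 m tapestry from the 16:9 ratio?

5.3%

Ratio = 8.07 / 4.31 ≈ 1.8724.
Ideal 16:9 ≈ 1.7778. |1.8724 − 1.7778| / 1.7778 ≈ 5.32% → 5.3%.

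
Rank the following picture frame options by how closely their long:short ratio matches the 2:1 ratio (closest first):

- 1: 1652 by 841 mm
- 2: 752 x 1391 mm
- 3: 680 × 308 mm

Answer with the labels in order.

Ratios: 1 = 1652 / 841 ≈ 1.964; 2 = 1391 / 752 ≈ 1.850; 3 = 680 / 308 ≈ 2.208.
|Δ from 2.000|: 1 0.036; 2 0.150; 3 0.208.

1, 2, 3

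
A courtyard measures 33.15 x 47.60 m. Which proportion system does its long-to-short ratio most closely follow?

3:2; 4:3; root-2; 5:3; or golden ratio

root-2

47.60/33.15 ≈ 1.436. Nearest candidates are root-2 (1.414, off by 0.022) and 3:2 (1.500, off by 0.064).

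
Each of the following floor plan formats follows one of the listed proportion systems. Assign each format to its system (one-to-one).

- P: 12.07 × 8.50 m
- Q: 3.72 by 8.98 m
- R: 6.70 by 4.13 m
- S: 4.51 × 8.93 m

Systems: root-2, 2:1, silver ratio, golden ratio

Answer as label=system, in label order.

P = 12.07/8.50 ≈ 1.420 → root-2 (1.414)
Q = 8.98/3.72 ≈ 2.414 → silver ratio (2.414)
R = 6.70/4.13 ≈ 1.622 → golden ratio (1.618)
S = 8.93/4.51 ≈ 1.980 → 2:1 (2.000)

P=root-2, Q=silver ratio, R=golden ratio, S=2:1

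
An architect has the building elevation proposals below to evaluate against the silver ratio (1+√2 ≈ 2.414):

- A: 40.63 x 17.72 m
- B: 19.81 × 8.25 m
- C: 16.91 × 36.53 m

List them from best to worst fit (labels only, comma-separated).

B, A, C

A: 40.63/17.72 ≈ 2.293 → |2.293 − 2.414| = 0.121
B: 19.81/8.25 ≈ 2.401 → |2.401 − 2.414| = 0.013
C: 36.53/16.91 ≈ 2.160 → |2.160 − 2.414| = 0.254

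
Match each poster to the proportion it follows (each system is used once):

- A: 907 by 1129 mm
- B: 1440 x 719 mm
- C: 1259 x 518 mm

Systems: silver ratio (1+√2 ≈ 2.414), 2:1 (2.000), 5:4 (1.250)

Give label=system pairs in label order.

Ratios: A ≈ 1.245; B ≈ 2.003; C ≈ 2.431.
Targets: silver ratio ≈ 2.414; 2:1 ≈ 2.000; 5:4 ≈ 1.250.

A=5:4, B=2:1, C=silver ratio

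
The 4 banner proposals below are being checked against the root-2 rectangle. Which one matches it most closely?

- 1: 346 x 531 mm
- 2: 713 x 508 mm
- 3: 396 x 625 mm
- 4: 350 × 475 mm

Target root-2 ≈ 1.414.
1: 1.535 (Δ0.121)  2: 1.404 (Δ0.010)  3: 1.578 (Δ0.164)  4: 1.357 (Δ0.057)

2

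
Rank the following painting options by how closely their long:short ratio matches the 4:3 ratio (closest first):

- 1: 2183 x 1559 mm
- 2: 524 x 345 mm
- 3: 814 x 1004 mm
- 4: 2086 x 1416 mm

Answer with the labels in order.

1: 2183/1559 ≈ 1.400 → |1.400 − 1.333| = 0.067
2: 524/345 ≈ 1.519 → |1.519 − 1.333| = 0.186
3: 1004/814 ≈ 1.233 → |1.233 − 1.333| = 0.100
4: 2086/1416 ≈ 1.473 → |1.473 − 1.333| = 0.140

1, 3, 4, 2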